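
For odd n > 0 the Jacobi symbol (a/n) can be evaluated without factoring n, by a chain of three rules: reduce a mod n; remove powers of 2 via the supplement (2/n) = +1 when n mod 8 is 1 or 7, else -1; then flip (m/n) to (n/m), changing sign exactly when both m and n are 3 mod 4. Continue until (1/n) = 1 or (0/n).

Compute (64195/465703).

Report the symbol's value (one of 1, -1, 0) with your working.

flip (64195/465703) -> (465703/64195): both odd, 64195 mod 4 = 3, 465703 mod 4 = 3, so the flip contributes -1; sign now -1
(465703/64195): 465703 mod 64195 = 16338, so (465703/64195) = (16338/64195)
factor out 2^1: 16338 = 2^1·8169; with 64195 mod 8 = 3, (2/64195) = -1; sign now +1; continue with (8169/64195)
flip (8169/64195) -> (64195/8169): both odd, 8169 mod 4 = 1, 64195 mod 4 = 3, so the flip contributes +1; sign now +1
(64195/8169): 64195 mod 8169 = 7012, so (64195/8169) = (7012/8169)
factor out 2^2: 7012 = 2^2·1753; with 8169 mod 8 = 1, (2/8169) = +1; sign now +1; continue with (1753/8169)
flip (1753/8169) -> (8169/1753): both odd, 1753 mod 4 = 1, 8169 mod 4 = 1, so the flip contributes +1; sign now +1
(8169/1753): 8169 mod 1753 = 1157, so (8169/1753) = (1157/1753)
flip (1157/1753) -> (1753/1157): both odd, 1157 mod 4 = 1, 1753 mod 4 = 1, so the flip contributes +1; sign now +1
(1753/1157): 1753 mod 1157 = 596, so (1753/1157) = (596/1157)
factor out 2^2: 596 = 2^2·149; with 1157 mod 8 = 5, (2/1157) = -1; sign now +1; continue with (149/1157)
flip (149/1157) -> (1157/149): both odd, 149 mod 4 = 1, 1157 mod 4 = 1, so the flip contributes +1; sign now +1
(1157/149): 1157 mod 149 = 114, so (1157/149) = (114/149)
factor out 2^1: 114 = 2^1·57; with 149 mod 8 = 5, (2/149) = -1; sign now -1; continue with (57/149)
flip (57/149) -> (149/57): both odd, 57 mod 4 = 1, 149 mod 4 = 1, so the flip contributes +1; sign now -1
(149/57): 149 mod 57 = 35, so (149/57) = (35/57)
flip (35/57) -> (57/35): both odd, 35 mod 4 = 3, 57 mod 4 = 1, so the flip contributes +1; sign now -1
(57/35): 57 mod 35 = 22, so (57/35) = (22/35)
factor out 2^1: 22 = 2^1·11; with 35 mod 8 = 3, (2/35) = -1; sign now +1; continue with (11/35)
flip (11/35) -> (35/11): both odd, 11 mod 4 = 3, 35 mod 4 = 3, so the flip contributes -1; sign now -1
(35/11): 35 mod 11 = 2, so (35/11) = (2/11)
factor out 2^1: 2 = 2^1·1; with 11 mod 8 = 3, (2/11) = -1; sign now +1; continue with (1/11)
reached (1/11) = 1, so the symbol is +1

1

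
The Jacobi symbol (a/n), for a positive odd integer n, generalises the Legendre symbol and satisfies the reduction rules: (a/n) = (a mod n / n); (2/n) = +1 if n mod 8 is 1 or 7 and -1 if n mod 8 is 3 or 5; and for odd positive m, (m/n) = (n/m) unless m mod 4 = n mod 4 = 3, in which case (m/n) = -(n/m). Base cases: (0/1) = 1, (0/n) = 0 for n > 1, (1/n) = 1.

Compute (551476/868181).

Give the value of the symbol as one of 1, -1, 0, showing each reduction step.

1

factor out 2^2: 551476 = 2^2·137869; with 868181 mod 8 = 5, (2/868181) = -1; sign now +1; continue with (137869/868181)
flip (137869/868181) -> (868181/137869): both odd, 137869 mod 4 = 1, 868181 mod 4 = 1, so the flip contributes +1; sign now +1
(868181/137869): 868181 mod 137869 = 40967, so (868181/137869) = (40967/137869)
flip (40967/137869) -> (137869/40967): both odd, 40967 mod 4 = 3, 137869 mod 4 = 1, so the flip contributes +1; sign now +1
(137869/40967): 137869 mod 40967 = 14968, so (137869/40967) = (14968/40967)
factor out 2^3: 14968 = 2^3·1871; with 40967 mod 8 = 7, (2/40967) = +1; sign now +1; continue with (1871/40967)
flip (1871/40967) -> (40967/1871): both odd, 1871 mod 4 = 3, 40967 mod 4 = 3, so the flip contributes -1; sign now -1
(40967/1871): 40967 mod 1871 = 1676, so (40967/1871) = (1676/1871)
factor out 2^2: 1676 = 2^2·419; with 1871 mod 8 = 7, (2/1871) = +1; sign now -1; continue with (419/1871)
flip (419/1871) -> (1871/419): both odd, 419 mod 4 = 3, 1871 mod 4 = 3, so the flip contributes -1; sign now +1
(1871/419): 1871 mod 419 = 195, so (1871/419) = (195/419)
flip (195/419) -> (419/195): both odd, 195 mod 4 = 3, 419 mod 4 = 3, so the flip contributes -1; sign now -1
(419/195): 419 mod 195 = 29, so (419/195) = (29/195)
flip (29/195) -> (195/29): both odd, 29 mod 4 = 1, 195 mod 4 = 3, so the flip contributes +1; sign now -1
(195/29): 195 mod 29 = 21, so (195/29) = (21/29)
flip (21/29) -> (29/21): both odd, 21 mod 4 = 1, 29 mod 4 = 1, so the flip contributes +1; sign now -1
(29/21): 29 mod 21 = 8, so (29/21) = (8/21)
factor out 2^3: 8 = 2^3·1; with 21 mod 8 = 5, (2/21) = -1; sign now +1; continue with (1/21)
reached (1/21) = 1, so the symbol is +1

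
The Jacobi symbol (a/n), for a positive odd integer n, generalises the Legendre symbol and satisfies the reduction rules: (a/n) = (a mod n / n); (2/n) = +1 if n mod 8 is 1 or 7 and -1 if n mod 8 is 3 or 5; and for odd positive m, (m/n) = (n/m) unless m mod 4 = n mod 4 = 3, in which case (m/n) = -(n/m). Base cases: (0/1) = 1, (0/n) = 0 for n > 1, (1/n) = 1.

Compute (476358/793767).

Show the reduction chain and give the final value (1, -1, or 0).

factor out 2^1: 476358 = 2^1·238179; with 793767 mod 8 = 7, (2/793767) = +1; sign now +1; continue with (238179/793767)
flip (238179/793767) -> (793767/238179): both odd, 238179 mod 4 = 3, 793767 mod 4 = 3, so the flip contributes -1; sign now -1
(793767/238179): 793767 mod 238179 = 79230, so (793767/238179) = (79230/238179)
factor out 2^1: 79230 = 2^1·39615; with 238179 mod 8 = 3, (2/238179) = -1; sign now +1; continue with (39615/238179)
flip (39615/238179) -> (238179/39615): both odd, 39615 mod 4 = 3, 238179 mod 4 = 3, so the flip contributes -1; sign now -1
(238179/39615): 238179 mod 39615 = 489, so (238179/39615) = (489/39615)
flip (489/39615) -> (39615/489): both odd, 489 mod 4 = 1, 39615 mod 4 = 3, so the flip contributes +1; sign now -1
(39615/489): 39615 mod 489 = 6, so (39615/489) = (6/489)
factor out 2^1: 6 = 2^1·3; with 489 mod 8 = 1, (2/489) = +1; sign now -1; continue with (3/489)
flip (3/489) -> (489/3): both odd, 3 mod 4 = 3, 489 mod 4 = 1, so the flip contributes +1; sign now -1
(489/3): 489 mod 3 = 0, so (489/3) = (0/3)
reached (0/3); gcd(a, n) > 1, so (0/3) = 0 and the symbol is 0

0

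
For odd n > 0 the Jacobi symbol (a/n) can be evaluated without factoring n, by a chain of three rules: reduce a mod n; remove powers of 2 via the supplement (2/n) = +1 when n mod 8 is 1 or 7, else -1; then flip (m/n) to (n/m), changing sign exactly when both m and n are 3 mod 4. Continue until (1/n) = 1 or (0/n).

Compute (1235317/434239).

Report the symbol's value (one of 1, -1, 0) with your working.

(1235317/434239) = (366839/434239)   [reduce mod 434239]
reciprocity: (366839/434239) = -1·(434239/366839) since 366839 mod 4 = 3, 434239 mod 4 = 3; sign now -1
(434239/366839) = (67400/366839)   [reduce mod 366839]
67400 = 2^3·8425; (2/366839) = +1 since 366839 mod 8 = 7, so (67400/366839) = (+1)^3·(8425/366839); sign now -1
reciprocity: (8425/366839) = +1·(366839/8425) since 8425 mod 4 = 1, 366839 mod 4 = 3; sign now -1
(366839/8425) = (4564/8425)   [reduce mod 8425]
4564 = 2^2·1141; (2/8425) = +1 since 8425 mod 8 = 1, so (4564/8425) = (+1)^2·(1141/8425); sign now -1
reciprocity: (1141/8425) = +1·(8425/1141) since 1141 mod 4 = 1, 8425 mod 4 = 1; sign now -1
(8425/1141) = (438/1141)   [reduce mod 1141]
438 = 2^1·219; (2/1141) = -1 since 1141 mod 8 = 5, so (438/1141) = (-1)^1·(219/1141); sign now +1
reciprocity: (219/1141) = +1·(1141/219) since 219 mod 4 = 3, 1141 mod 4 = 1; sign now +1
(1141/219) = (46/219)   [reduce mod 219]
46 = 2^1·23; (2/219) = -1 since 219 mod 8 = 3, so (46/219) = (-1)^1·(23/219); sign now -1
reciprocity: (23/219) = -1·(219/23) since 23 mod 4 = 3, 219 mod 4 = 3; sign now +1
(219/23) = (12/23)   [reduce mod 23]
12 = 2^2·3; (2/23) = +1 since 23 mod 8 = 7, so (12/23) = (+1)^2·(3/23); sign now +1
reciprocity: (3/23) = -1·(23/3) since 3 mod 4 = 3, 23 mod 4 = 3; sign now -1
(23/3) = (2/3)   [reduce mod 3]
2 = 2^1·1; (2/3) = -1 since 3 mod 8 = 3, so (2/3) = (-1)^1·(1/3); sign now +1
(1/3) = 1; final value = sign = +1

1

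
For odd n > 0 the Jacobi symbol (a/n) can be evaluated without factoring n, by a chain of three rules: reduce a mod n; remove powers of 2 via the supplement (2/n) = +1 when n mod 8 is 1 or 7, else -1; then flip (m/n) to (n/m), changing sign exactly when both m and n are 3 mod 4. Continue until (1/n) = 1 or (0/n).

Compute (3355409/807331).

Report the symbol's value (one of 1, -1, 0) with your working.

-1

(3355409/807331) = (126085/807331)   [reduce mod 807331]
reciprocity: (126085/807331) = +1·(807331/126085) since 126085 mod 4 = 1, 807331 mod 4 = 3; sign now +1
(807331/126085) = (50821/126085)   [reduce mod 126085]
reciprocity: (50821/126085) = +1·(126085/50821) since 50821 mod 4 = 1, 126085 mod 4 = 1; sign now +1
(126085/50821) = (24443/50821)   [reduce mod 50821]
reciprocity: (24443/50821) = +1·(50821/24443) since 24443 mod 4 = 3, 50821 mod 4 = 1; sign now +1
(50821/24443) = (1935/24443)   [reduce mod 24443]
reciprocity: (1935/24443) = -1·(24443/1935) since 1935 mod 4 = 3, 24443 mod 4 = 3; sign now -1
(24443/1935) = (1223/1935)   [reduce mod 1935]
reciprocity: (1223/1935) = -1·(1935/1223) since 1223 mod 4 = 3, 1935 mod 4 = 3; sign now +1
(1935/1223) = (712/1223)   [reduce mod 1223]
712 = 2^3·89; (2/1223) = +1 since 1223 mod 8 = 7, so (712/1223) = (+1)^3·(89/1223); sign now +1
reciprocity: (89/1223) = +1·(1223/89) since 89 mod 4 = 1, 1223 mod 4 = 3; sign now +1
(1223/89) = (66/89)   [reduce mod 89]
66 = 2^1·33; (2/89) = +1 since 89 mod 8 = 1, so (66/89) = (+1)^1·(33/89); sign now +1
reciprocity: (33/89) = +1·(89/33) since 33 mod 4 = 1, 89 mod 4 = 1; sign now +1
(89/33) = (23/33)   [reduce mod 33]
reciprocity: (23/33) = +1·(33/23) since 23 mod 4 = 3, 33 mod 4 = 1; sign now +1
(33/23) = (10/23)   [reduce mod 23]
10 = 2^1·5; (2/23) = +1 since 23 mod 8 = 7, so (10/23) = (+1)^1·(5/23); sign now +1
reciprocity: (5/23) = +1·(23/5) since 5 mod 4 = 1, 23 mod 4 = 3; sign now +1
(23/5) = (3/5)   [reduce mod 5]
reciprocity: (3/5) = +1·(5/3) since 3 mod 4 = 3, 5 mod 4 = 1; sign now +1
(5/3) = (2/3)   [reduce mod 3]
2 = 2^1·1; (2/3) = -1 since 3 mod 8 = 3, so (2/3) = (-1)^1·(1/3); sign now -1
(1/3) = 1; final value = sign = -1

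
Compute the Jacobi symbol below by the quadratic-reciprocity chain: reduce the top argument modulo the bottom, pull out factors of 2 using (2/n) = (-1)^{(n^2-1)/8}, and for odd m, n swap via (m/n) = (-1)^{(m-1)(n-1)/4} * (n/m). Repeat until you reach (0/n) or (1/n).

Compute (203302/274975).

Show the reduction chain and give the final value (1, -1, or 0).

1

factor out 2^1: 203302 = 2^1·101651; with 274975 mod 8 = 7, (2/274975) = +1; sign now +1; continue with (101651/274975)
flip (101651/274975) -> (274975/101651): both odd, 101651 mod 4 = 3, 274975 mod 4 = 3, so the flip contributes -1; sign now -1
(274975/101651): 274975 mod 101651 = 71673, so (274975/101651) = (71673/101651)
flip (71673/101651) -> (101651/71673): both odd, 71673 mod 4 = 1, 101651 mod 4 = 3, so the flip contributes +1; sign now -1
(101651/71673): 101651 mod 71673 = 29978, so (101651/71673) = (29978/71673)
factor out 2^1: 29978 = 2^1·14989; with 71673 mod 8 = 1, (2/71673) = +1; sign now -1; continue with (14989/71673)
flip (14989/71673) -> (71673/14989): both odd, 14989 mod 4 = 1, 71673 mod 4 = 1, so the flip contributes +1; sign now -1
(71673/14989): 71673 mod 14989 = 11717, so (71673/14989) = (11717/14989)
flip (11717/14989) -> (14989/11717): both odd, 11717 mod 4 = 1, 14989 mod 4 = 1, so the flip contributes +1; sign now -1
(14989/11717): 14989 mod 11717 = 3272, so (14989/11717) = (3272/11717)
factor out 2^3: 3272 = 2^3·409; with 11717 mod 8 = 5, (2/11717) = -1; sign now +1; continue with (409/11717)
flip (409/11717) -> (11717/409): both odd, 409 mod 4 = 1, 11717 mod 4 = 1, so the flip contributes +1; sign now +1
(11717/409): 11717 mod 409 = 265, so (11717/409) = (265/409)
flip (265/409) -> (409/265): both odd, 265 mod 4 = 1, 409 mod 4 = 1, so the flip contributes +1; sign now +1
(409/265): 409 mod 265 = 144, so (409/265) = (144/265)
factor out 2^4: 144 = 2^4·9; with 265 mod 8 = 1, (2/265) = +1; sign now +1; continue with (9/265)
flip (9/265) -> (265/9): both odd, 9 mod 4 = 1, 265 mod 4 = 1, so the flip contributes +1; sign now +1
(265/9): 265 mod 9 = 4, so (265/9) = (4/9)
factor out 2^2: 4 = 2^2·1; with 9 mod 8 = 1, (2/9) = +1; sign now +1; continue with (1/9)
reached (1/9) = 1, so the symbol is +1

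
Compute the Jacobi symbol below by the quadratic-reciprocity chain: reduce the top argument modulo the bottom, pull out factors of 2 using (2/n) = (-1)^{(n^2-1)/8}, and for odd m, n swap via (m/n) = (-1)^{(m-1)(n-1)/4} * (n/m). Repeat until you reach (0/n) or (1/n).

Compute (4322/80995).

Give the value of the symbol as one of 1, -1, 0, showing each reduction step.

4322 = 2^1·2161; (2/80995) = -1 since 80995 mod 8 = 3, so (4322/80995) = (-1)^1·(2161/80995); sign now -1
reciprocity: (2161/80995) = +1·(80995/2161) since 2161 mod 4 = 1, 80995 mod 4 = 3; sign now -1
(80995/2161) = (1038/2161)   [reduce mod 2161]
1038 = 2^1·519; (2/2161) = +1 since 2161 mod 8 = 1, so (1038/2161) = (+1)^1·(519/2161); sign now -1
reciprocity: (519/2161) = +1·(2161/519) since 519 mod 4 = 3, 2161 mod 4 = 1; sign now -1
(2161/519) = (85/519)   [reduce mod 519]
reciprocity: (85/519) = +1·(519/85) since 85 mod 4 = 1, 519 mod 4 = 3; sign now -1
(519/85) = (9/85)   [reduce mod 85]
reciprocity: (9/85) = +1·(85/9) since 9 mod 4 = 1, 85 mod 4 = 1; sign now -1
(85/9) = (4/9)   [reduce mod 9]
4 = 2^2·1; (2/9) = +1 since 9 mod 8 = 1, so (4/9) = (+1)^2·(1/9); sign now -1
(1/9) = 1; final value = sign = -1

-1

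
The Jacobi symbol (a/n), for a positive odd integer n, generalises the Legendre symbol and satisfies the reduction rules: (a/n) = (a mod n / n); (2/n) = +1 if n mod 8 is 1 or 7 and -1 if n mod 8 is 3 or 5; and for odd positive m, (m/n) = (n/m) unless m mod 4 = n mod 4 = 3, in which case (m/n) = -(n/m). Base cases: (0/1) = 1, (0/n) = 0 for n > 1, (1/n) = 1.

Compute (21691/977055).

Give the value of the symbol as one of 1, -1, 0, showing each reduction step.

1

reciprocity: (21691/977055) = -1·(977055/21691) since 21691 mod 4 = 3, 977055 mod 4 = 3; sign now -1
(977055/21691) = (960/21691)   [reduce mod 21691]
960 = 2^6·15; (2/21691) = -1 since 21691 mod 8 = 3, so (960/21691) = (-1)^6·(15/21691); sign now -1
reciprocity: (15/21691) = -1·(21691/15) since 15 mod 4 = 3, 21691 mod 4 = 3; sign now +1
(21691/15) = (1/15)   [reduce mod 15]
(1/15) = 1; final value = sign = +1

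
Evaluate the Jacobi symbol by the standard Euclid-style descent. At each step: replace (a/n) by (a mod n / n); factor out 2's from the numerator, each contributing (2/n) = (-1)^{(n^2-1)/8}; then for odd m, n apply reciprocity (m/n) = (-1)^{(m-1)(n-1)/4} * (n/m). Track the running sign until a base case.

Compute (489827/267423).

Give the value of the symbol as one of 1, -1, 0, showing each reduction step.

0

(489827/267423): 489827 mod 267423 = 222404, so (489827/267423) = (222404/267423)
factor out 2^2: 222404 = 2^2·55601; with 267423 mod 8 = 7, (2/267423) = +1; sign now +1; continue with (55601/267423)
flip (55601/267423) -> (267423/55601): both odd, 55601 mod 4 = 1, 267423 mod 4 = 3, so the flip contributes +1; sign now +1
(267423/55601): 267423 mod 55601 = 45019, so (267423/55601) = (45019/55601)
flip (45019/55601) -> (55601/45019): both odd, 45019 mod 4 = 3, 55601 mod 4 = 1, so the flip contributes +1; sign now +1
(55601/45019): 55601 mod 45019 = 10582, so (55601/45019) = (10582/45019)
factor out 2^1: 10582 = 2^1·5291; with 45019 mod 8 = 3, (2/45019) = -1; sign now -1; continue with (5291/45019)
flip (5291/45019) -> (45019/5291): both odd, 5291 mod 4 = 3, 45019 mod 4 = 3, so the flip contributes -1; sign now +1
(45019/5291): 45019 mod 5291 = 2691, so (45019/5291) = (2691/5291)
flip (2691/5291) -> (5291/2691): both odd, 2691 mod 4 = 3, 5291 mod 4 = 3, so the flip contributes -1; sign now -1
(5291/2691): 5291 mod 2691 = 2600, so (5291/2691) = (2600/2691)
factor out 2^3: 2600 = 2^3·325; with 2691 mod 8 = 3, (2/2691) = -1; sign now +1; continue with (325/2691)
flip (325/2691) -> (2691/325): both odd, 325 mod 4 = 1, 2691 mod 4 = 3, so the flip contributes +1; sign now +1
(2691/325): 2691 mod 325 = 91, so (2691/325) = (91/325)
flip (91/325) -> (325/91): both odd, 91 mod 4 = 3, 325 mod 4 = 1, so the flip contributes +1; sign now +1
(325/91): 325 mod 91 = 52, so (325/91) = (52/91)
factor out 2^2: 52 = 2^2·13; with 91 mod 8 = 3, (2/91) = -1; sign now +1; continue with (13/91)
flip (13/91) -> (91/13): both odd, 13 mod 4 = 1, 91 mod 4 = 3, so the flip contributes +1; sign now +1
(91/13): 91 mod 13 = 0, so (91/13) = (0/13)
reached (0/13); gcd(a, n) > 1, so (0/13) = 0 and the symbol is 0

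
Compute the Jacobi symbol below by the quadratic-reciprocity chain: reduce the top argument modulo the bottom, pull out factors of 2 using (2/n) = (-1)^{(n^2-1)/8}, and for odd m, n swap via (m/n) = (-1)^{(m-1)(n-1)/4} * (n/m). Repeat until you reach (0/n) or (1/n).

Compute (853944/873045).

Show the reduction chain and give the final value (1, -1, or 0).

0

853944 = 2^3·106743; (2/873045) = -1 since 873045 mod 8 = 5, so (853944/873045) = (-1)^3·(106743/873045); sign now -1
reciprocity: (106743/873045) = +1·(873045/106743) since 106743 mod 4 = 3, 873045 mod 4 = 1; sign now -1
(873045/106743) = (19101/106743)   [reduce mod 106743]
reciprocity: (19101/106743) = +1·(106743/19101) since 19101 mod 4 = 1, 106743 mod 4 = 3; sign now -1
(106743/19101) = (11238/19101)   [reduce mod 19101]
11238 = 2^1·5619; (2/19101) = -1 since 19101 mod 8 = 5, so (11238/19101) = (-1)^1·(5619/19101); sign now +1
reciprocity: (5619/19101) = +1·(19101/5619) since 5619 mod 4 = 3, 19101 mod 4 = 1; sign now +1
(19101/5619) = (2244/5619)   [reduce mod 5619]
2244 = 2^2·561; (2/5619) = -1 since 5619 mod 8 = 3, so (2244/5619) = (-1)^2·(561/5619); sign now +1
reciprocity: (561/5619) = +1·(5619/561) since 561 mod 4 = 1, 5619 mod 4 = 3; sign now +1
(5619/561) = (9/561)   [reduce mod 561]
reciprocity: (9/561) = +1·(561/9) since 9 mod 4 = 1, 561 mod 4 = 1; sign now +1
(561/9) = (3/9)   [reduce mod 9]
reciprocity: (3/9) = +1·(9/3) since 3 mod 4 = 3, 9 mod 4 = 1; sign now +1
(9/3) = (0/3)   [reduce mod 3]
(0/3) = 0   [gcd(a, n) > 1]; final value = 0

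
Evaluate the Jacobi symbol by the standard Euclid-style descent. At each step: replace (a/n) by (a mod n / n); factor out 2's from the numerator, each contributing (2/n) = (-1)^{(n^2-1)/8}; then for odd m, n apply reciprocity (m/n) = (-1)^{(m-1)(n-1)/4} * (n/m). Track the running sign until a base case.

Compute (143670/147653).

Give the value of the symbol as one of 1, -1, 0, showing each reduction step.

143670 = 2^1·71835; (2/147653) = -1 since 147653 mod 8 = 5, so (143670/147653) = (-1)^1·(71835/147653); sign now -1
reciprocity: (71835/147653) = +1·(147653/71835) since 71835 mod 4 = 3, 147653 mod 4 = 1; sign now -1
(147653/71835) = (3983/71835)   [reduce mod 71835]
reciprocity: (3983/71835) = -1·(71835/3983) since 3983 mod 4 = 3, 71835 mod 4 = 3; sign now +1
(71835/3983) = (141/3983)   [reduce mod 3983]
reciprocity: (141/3983) = +1·(3983/141) since 141 mod 4 = 1, 3983 mod 4 = 3; sign now +1
(3983/141) = (35/141)   [reduce mod 141]
reciprocity: (35/141) = +1·(141/35) since 35 mod 4 = 3, 141 mod 4 = 1; sign now +1
(141/35) = (1/35)   [reduce mod 35]
(1/35) = 1; final value = sign = +1

1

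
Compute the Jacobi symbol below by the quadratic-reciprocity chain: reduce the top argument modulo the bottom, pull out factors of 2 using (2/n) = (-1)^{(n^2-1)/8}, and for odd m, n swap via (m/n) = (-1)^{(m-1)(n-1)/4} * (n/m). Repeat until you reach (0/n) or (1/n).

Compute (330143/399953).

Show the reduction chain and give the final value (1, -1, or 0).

-1

reciprocity: (330143/399953) = +1·(399953/330143) since 330143 mod 4 = 3, 399953 mod 4 = 1; sign now +1
(399953/330143) = (69810/330143)   [reduce mod 330143]
69810 = 2^1·34905; (2/330143) = +1 since 330143 mod 8 = 7, so (69810/330143) = (+1)^1·(34905/330143); sign now +1
reciprocity: (34905/330143) = +1·(330143/34905) since 34905 mod 4 = 1, 330143 mod 4 = 3; sign now +1
(330143/34905) = (15998/34905)   [reduce mod 34905]
15998 = 2^1·7999; (2/34905) = +1 since 34905 mod 8 = 1, so (15998/34905) = (+1)^1·(7999/34905); sign now +1
reciprocity: (7999/34905) = +1·(34905/7999) since 7999 mod 4 = 3, 34905 mod 4 = 1; sign now +1
(34905/7999) = (2909/7999)   [reduce mod 7999]
reciprocity: (2909/7999) = +1·(7999/2909) since 2909 mod 4 = 1, 7999 mod 4 = 3; sign now +1
(7999/2909) = (2181/2909)   [reduce mod 2909]
reciprocity: (2181/2909) = +1·(2909/2181) since 2181 mod 4 = 1, 2909 mod 4 = 1; sign now +1
(2909/2181) = (728/2181)   [reduce mod 2181]
728 = 2^3·91; (2/2181) = -1 since 2181 mod 8 = 5, so (728/2181) = (-1)^3·(91/2181); sign now -1
reciprocity: (91/2181) = +1·(2181/91) since 91 mod 4 = 3, 2181 mod 4 = 1; sign now -1
(2181/91) = (88/91)   [reduce mod 91]
88 = 2^3·11; (2/91) = -1 since 91 mod 8 = 3, so (88/91) = (-1)^3·(11/91); sign now +1
reciprocity: (11/91) = -1·(91/11) since 11 mod 4 = 3, 91 mod 4 = 3; sign now -1
(91/11) = (3/11)   [reduce mod 11]
reciprocity: (3/11) = -1·(11/3) since 3 mod 4 = 3, 11 mod 4 = 3; sign now +1
(11/3) = (2/3)   [reduce mod 3]
2 = 2^1·1; (2/3) = -1 since 3 mod 8 = 3, so (2/3) = (-1)^1·(1/3); sign now -1
(1/3) = 1; final value = sign = -1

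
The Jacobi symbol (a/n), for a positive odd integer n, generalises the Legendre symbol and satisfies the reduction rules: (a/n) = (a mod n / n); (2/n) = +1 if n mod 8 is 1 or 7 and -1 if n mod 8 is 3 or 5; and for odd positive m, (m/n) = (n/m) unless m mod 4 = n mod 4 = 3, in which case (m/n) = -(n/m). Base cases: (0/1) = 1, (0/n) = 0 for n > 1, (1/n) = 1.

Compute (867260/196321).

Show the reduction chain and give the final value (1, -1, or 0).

-1

(867260/196321) = (81976/196321)   [reduce mod 196321]
81976 = 2^3·10247; (2/196321) = +1 since 196321 mod 8 = 1, so (81976/196321) = (+1)^3·(10247/196321); sign now +1
reciprocity: (10247/196321) = +1·(196321/10247) since 10247 mod 4 = 3, 196321 mod 4 = 1; sign now +1
(196321/10247) = (1628/10247)   [reduce mod 10247]
1628 = 2^2·407; (2/10247) = +1 since 10247 mod 8 = 7, so (1628/10247) = (+1)^2·(407/10247); sign now +1
reciprocity: (407/10247) = -1·(10247/407) since 407 mod 4 = 3, 10247 mod 4 = 3; sign now -1
(10247/407) = (72/407)   [reduce mod 407]
72 = 2^3·9; (2/407) = +1 since 407 mod 8 = 7, so (72/407) = (+1)^3·(9/407); sign now -1
reciprocity: (9/407) = +1·(407/9) since 9 mod 4 = 1, 407 mod 4 = 3; sign now -1
(407/9) = (2/9)   [reduce mod 9]
2 = 2^1·1; (2/9) = +1 since 9 mod 8 = 1, so (2/9) = (+1)^1·(1/9); sign now -1
(1/9) = 1; final value = sign = -1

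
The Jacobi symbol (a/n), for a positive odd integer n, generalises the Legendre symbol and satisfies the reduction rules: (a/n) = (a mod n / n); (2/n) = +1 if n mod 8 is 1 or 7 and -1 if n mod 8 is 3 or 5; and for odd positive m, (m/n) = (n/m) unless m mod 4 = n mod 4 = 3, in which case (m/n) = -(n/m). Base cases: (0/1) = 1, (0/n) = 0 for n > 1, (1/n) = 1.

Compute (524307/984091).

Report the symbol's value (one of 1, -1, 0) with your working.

flip (524307/984091) -> (984091/524307): both odd, 524307 mod 4 = 3, 984091 mod 4 = 3, so the flip contributes -1; sign now -1
(984091/524307): 984091 mod 524307 = 459784, so (984091/524307) = (459784/524307)
factor out 2^3: 459784 = 2^3·57473; with 524307 mod 8 = 3, (2/524307) = -1; sign now +1; continue with (57473/524307)
flip (57473/524307) -> (524307/57473): both odd, 57473 mod 4 = 1, 524307 mod 4 = 3, so the flip contributes +1; sign now +1
(524307/57473): 524307 mod 57473 = 7050, so (524307/57473) = (7050/57473)
factor out 2^1: 7050 = 2^1·3525; with 57473 mod 8 = 1, (2/57473) = +1; sign now +1; continue with (3525/57473)
flip (3525/57473) -> (57473/3525): both odd, 3525 mod 4 = 1, 57473 mod 4 = 1, so the flip contributes +1; sign now +1
(57473/3525): 57473 mod 3525 = 1073, so (57473/3525) = (1073/3525)
flip (1073/3525) -> (3525/1073): both odd, 1073 mod 4 = 1, 3525 mod 4 = 1, so the flip contributes +1; sign now +1
(3525/1073): 3525 mod 1073 = 306, so (3525/1073) = (306/1073)
factor out 2^1: 306 = 2^1·153; with 1073 mod 8 = 1, (2/1073) = +1; sign now +1; continue with (153/1073)
flip (153/1073) -> (1073/153): both odd, 153 mod 4 = 1, 1073 mod 4 = 1, so the flip contributes +1; sign now +1
(1073/153): 1073 mod 153 = 2, so (1073/153) = (2/153)
factor out 2^1: 2 = 2^1·1; with 153 mod 8 = 1, (2/153) = +1; sign now +1; continue with (1/153)
reached (1/153) = 1, so the symbol is +1

1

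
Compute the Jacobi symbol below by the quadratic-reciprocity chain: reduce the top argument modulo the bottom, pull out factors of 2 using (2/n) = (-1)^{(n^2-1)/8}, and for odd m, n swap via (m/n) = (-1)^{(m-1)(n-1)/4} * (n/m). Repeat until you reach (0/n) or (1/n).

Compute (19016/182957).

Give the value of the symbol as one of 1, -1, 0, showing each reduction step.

19016 = 2^3·2377; (2/182957) = -1 since 182957 mod 8 = 5, so (19016/182957) = (-1)^3·(2377/182957); sign now -1
reciprocity: (2377/182957) = +1·(182957/2377) since 2377 mod 4 = 1, 182957 mod 4 = 1; sign now -1
(182957/2377) = (2305/2377)   [reduce mod 2377]
reciprocity: (2305/2377) = +1·(2377/2305) since 2305 mod 4 = 1, 2377 mod 4 = 1; sign now -1
(2377/2305) = (72/2305)   [reduce mod 2305]
72 = 2^3·9; (2/2305) = +1 since 2305 mod 8 = 1, so (72/2305) = (+1)^3·(9/2305); sign now -1
reciprocity: (9/2305) = +1·(2305/9) since 9 mod 4 = 1, 2305 mod 4 = 1; sign now -1
(2305/9) = (1/9)   [reduce mod 9]
(1/9) = 1; final value = sign = -1

-1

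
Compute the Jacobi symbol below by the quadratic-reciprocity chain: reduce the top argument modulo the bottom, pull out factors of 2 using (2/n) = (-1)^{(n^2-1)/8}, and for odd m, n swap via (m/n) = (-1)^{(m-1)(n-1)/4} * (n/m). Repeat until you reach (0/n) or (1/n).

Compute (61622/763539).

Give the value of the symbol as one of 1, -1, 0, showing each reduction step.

-1

factor out 2^1: 61622 = 2^1·30811; with 763539 mod 8 = 3, (2/763539) = -1; sign now -1; continue with (30811/763539)
flip (30811/763539) -> (763539/30811): both odd, 30811 mod 4 = 3, 763539 mod 4 = 3, so the flip contributes -1; sign now +1
(763539/30811): 763539 mod 30811 = 24075, so (763539/30811) = (24075/30811)
flip (24075/30811) -> (30811/24075): both odd, 24075 mod 4 = 3, 30811 mod 4 = 3, so the flip contributes -1; sign now -1
(30811/24075): 30811 mod 24075 = 6736, so (30811/24075) = (6736/24075)
factor out 2^4: 6736 = 2^4·421; with 24075 mod 8 = 3, (2/24075) = -1; sign now -1; continue with (421/24075)
flip (421/24075) -> (24075/421): both odd, 421 mod 4 = 1, 24075 mod 4 = 3, so the flip contributes +1; sign now -1
(24075/421): 24075 mod 421 = 78, so (24075/421) = (78/421)
factor out 2^1: 78 = 2^1·39; with 421 mod 8 = 5, (2/421) = -1; sign now +1; continue with (39/421)
flip (39/421) -> (421/39): both odd, 39 mod 4 = 3, 421 mod 4 = 1, so the flip contributes +1; sign now +1
(421/39): 421 mod 39 = 31, so (421/39) = (31/39)
flip (31/39) -> (39/31): both odd, 31 mod 4 = 3, 39 mod 4 = 3, so the flip contributes -1; sign now -1
(39/31): 39 mod 31 = 8, so (39/31) = (8/31)
factor out 2^3: 8 = 2^3·1; with 31 mod 8 = 7, (2/31) = +1; sign now -1; continue with (1/31)
reached (1/31) = 1, so the symbol is -1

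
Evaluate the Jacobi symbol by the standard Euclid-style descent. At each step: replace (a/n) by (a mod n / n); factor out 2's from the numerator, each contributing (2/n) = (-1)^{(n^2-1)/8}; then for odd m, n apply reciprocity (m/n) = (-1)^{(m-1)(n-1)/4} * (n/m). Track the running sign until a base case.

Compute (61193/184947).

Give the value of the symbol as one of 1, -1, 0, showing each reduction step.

reciprocity: (61193/184947) = +1·(184947/61193) since 61193 mod 4 = 1, 184947 mod 4 = 3; sign now +1
(184947/61193) = (1368/61193)   [reduce mod 61193]
1368 = 2^3·171; (2/61193) = +1 since 61193 mod 8 = 1, so (1368/61193) = (+1)^3·(171/61193); sign now +1
reciprocity: (171/61193) = +1·(61193/171) since 171 mod 4 = 3, 61193 mod 4 = 1; sign now +1
(61193/171) = (146/171)   [reduce mod 171]
146 = 2^1·73; (2/171) = -1 since 171 mod 8 = 3, so (146/171) = (-1)^1·(73/171); sign now -1
reciprocity: (73/171) = +1·(171/73) since 73 mod 4 = 1, 171 mod 4 = 3; sign now -1
(171/73) = (25/73)   [reduce mod 73]
reciprocity: (25/73) = +1·(73/25) since 25 mod 4 = 1, 73 mod 4 = 1; sign now -1
(73/25) = (23/25)   [reduce mod 25]
reciprocity: (23/25) = +1·(25/23) since 23 mod 4 = 3, 25 mod 4 = 1; sign now -1
(25/23) = (2/23)   [reduce mod 23]
2 = 2^1·1; (2/23) = +1 since 23 mod 8 = 7, so (2/23) = (+1)^1·(1/23); sign now -1
(1/23) = 1; final value = sign = -1

-1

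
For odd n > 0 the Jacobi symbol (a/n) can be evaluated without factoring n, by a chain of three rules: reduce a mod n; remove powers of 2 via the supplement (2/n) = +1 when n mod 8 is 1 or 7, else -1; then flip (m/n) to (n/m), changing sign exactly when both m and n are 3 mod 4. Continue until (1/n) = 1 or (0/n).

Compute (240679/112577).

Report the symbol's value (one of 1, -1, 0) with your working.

1

(240679/112577): 240679 mod 112577 = 15525, so (240679/112577) = (15525/112577)
flip (15525/112577) -> (112577/15525): both odd, 15525 mod 4 = 1, 112577 mod 4 = 1, so the flip contributes +1; sign now +1
(112577/15525): 112577 mod 15525 = 3902, so (112577/15525) = (3902/15525)
factor out 2^1: 3902 = 2^1·1951; with 15525 mod 8 = 5, (2/15525) = -1; sign now -1; continue with (1951/15525)
flip (1951/15525) -> (15525/1951): both odd, 1951 mod 4 = 3, 15525 mod 4 = 1, so the flip contributes +1; sign now -1
(15525/1951): 15525 mod 1951 = 1868, so (15525/1951) = (1868/1951)
factor out 2^2: 1868 = 2^2·467; with 1951 mod 8 = 7, (2/1951) = +1; sign now -1; continue with (467/1951)
flip (467/1951) -> (1951/467): both odd, 467 mod 4 = 3, 1951 mod 4 = 3, so the flip contributes -1; sign now +1
(1951/467): 1951 mod 467 = 83, so (1951/467) = (83/467)
flip (83/467) -> (467/83): both odd, 83 mod 4 = 3, 467 mod 4 = 3, so the flip contributes -1; sign now -1
(467/83): 467 mod 83 = 52, so (467/83) = (52/83)
factor out 2^2: 52 = 2^2·13; with 83 mod 8 = 3, (2/83) = -1; sign now -1; continue with (13/83)
flip (13/83) -> (83/13): both odd, 13 mod 4 = 1, 83 mod 4 = 3, so the flip contributes +1; sign now -1
(83/13): 83 mod 13 = 5, so (83/13) = (5/13)
flip (5/13) -> (13/5): both odd, 5 mod 4 = 1, 13 mod 4 = 1, so the flip contributes +1; sign now -1
(13/5): 13 mod 5 = 3, so (13/5) = (3/5)
flip (3/5) -> (5/3): both odd, 3 mod 4 = 3, 5 mod 4 = 1, so the flip contributes +1; sign now -1
(5/3): 5 mod 3 = 2, so (5/3) = (2/3)
factor out 2^1: 2 = 2^1·1; with 3 mod 8 = 3, (2/3) = -1; sign now +1; continue with (1/3)
reached (1/3) = 1, so the symbol is +1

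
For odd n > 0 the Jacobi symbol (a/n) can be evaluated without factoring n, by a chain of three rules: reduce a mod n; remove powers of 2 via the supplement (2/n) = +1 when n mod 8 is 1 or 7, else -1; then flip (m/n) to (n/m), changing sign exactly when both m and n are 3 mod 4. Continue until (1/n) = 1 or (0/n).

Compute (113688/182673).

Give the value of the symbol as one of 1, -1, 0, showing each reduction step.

113688 = 2^3·14211; (2/182673) = +1 since 182673 mod 8 = 1, so (113688/182673) = (+1)^3·(14211/182673); sign now +1
reciprocity: (14211/182673) = +1·(182673/14211) since 14211 mod 4 = 3, 182673 mod 4 = 1; sign now +1
(182673/14211) = (12141/14211)   [reduce mod 14211]
reciprocity: (12141/14211) = +1·(14211/12141) since 12141 mod 4 = 1, 14211 mod 4 = 3; sign now +1
(14211/12141) = (2070/12141)   [reduce mod 12141]
2070 = 2^1·1035; (2/12141) = -1 since 12141 mod 8 = 5, so (2070/12141) = (-1)^1·(1035/12141); sign now -1
reciprocity: (1035/12141) = +1·(12141/1035) since 1035 mod 4 = 3, 12141 mod 4 = 1; sign now -1
(12141/1035) = (756/1035)   [reduce mod 1035]
756 = 2^2·189; (2/1035) = -1 since 1035 mod 8 = 3, so (756/1035) = (-1)^2·(189/1035); sign now -1
reciprocity: (189/1035) = +1·(1035/189) since 189 mod 4 = 1, 1035 mod 4 = 3; sign now -1
(1035/189) = (90/189)   [reduce mod 189]
90 = 2^1·45; (2/189) = -1 since 189 mod 8 = 5, so (90/189) = (-1)^1·(45/189); sign now +1
reciprocity: (45/189) = +1·(189/45) since 45 mod 4 = 1, 189 mod 4 = 1; sign now +1
(189/45) = (9/45)   [reduce mod 45]
reciprocity: (9/45) = +1·(45/9) since 9 mod 4 = 1, 45 mod 4 = 1; sign now +1
(45/9) = (0/9)   [reduce mod 9]
(0/9) = 0   [gcd(a, n) > 1]; final value = 0

0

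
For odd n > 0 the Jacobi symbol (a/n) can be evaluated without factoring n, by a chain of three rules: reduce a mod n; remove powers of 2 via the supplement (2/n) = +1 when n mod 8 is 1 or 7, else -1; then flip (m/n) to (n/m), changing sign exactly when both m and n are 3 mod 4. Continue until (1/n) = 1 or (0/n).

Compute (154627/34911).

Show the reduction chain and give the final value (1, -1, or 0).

(154627/34911): 154627 mod 34911 = 14983, so (154627/34911) = (14983/34911)
flip (14983/34911) -> (34911/14983): both odd, 14983 mod 4 = 3, 34911 mod 4 = 3, so the flip contributes -1; sign now -1
(34911/14983): 34911 mod 14983 = 4945, so (34911/14983) = (4945/14983)
flip (4945/14983) -> (14983/4945): both odd, 4945 mod 4 = 1, 14983 mod 4 = 3, so the flip contributes +1; sign now -1
(14983/4945): 14983 mod 4945 = 148, so (14983/4945) = (148/4945)
factor out 2^2: 148 = 2^2·37; with 4945 mod 8 = 1, (2/4945) = +1; sign now -1; continue with (37/4945)
flip (37/4945) -> (4945/37): both odd, 37 mod 4 = 1, 4945 mod 4 = 1, so the flip contributes +1; sign now -1
(4945/37): 4945 mod 37 = 24, so (4945/37) = (24/37)
factor out 2^3: 24 = 2^3·3; with 37 mod 8 = 5, (2/37) = -1; sign now +1; continue with (3/37)
flip (3/37) -> (37/3): both odd, 3 mod 4 = 3, 37 mod 4 = 1, so the flip contributes +1; sign now +1
(37/3): 37 mod 3 = 1, so (37/3) = (1/3)
reached (1/3) = 1, so the symbol is +1

1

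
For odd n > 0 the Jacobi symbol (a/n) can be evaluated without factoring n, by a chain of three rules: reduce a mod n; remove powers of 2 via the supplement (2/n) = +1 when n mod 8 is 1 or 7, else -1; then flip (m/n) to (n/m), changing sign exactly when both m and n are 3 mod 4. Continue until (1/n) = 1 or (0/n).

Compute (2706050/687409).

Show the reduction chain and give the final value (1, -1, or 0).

-1

(2706050/687409) = (643823/687409)   [reduce mod 687409]
reciprocity: (643823/687409) = +1·(687409/643823) since 643823 mod 4 = 3, 687409 mod 4 = 1; sign now +1
(687409/643823) = (43586/643823)   [reduce mod 643823]
43586 = 2^1·21793; (2/643823) = +1 since 643823 mod 8 = 7, so (43586/643823) = (+1)^1·(21793/643823); sign now +1
reciprocity: (21793/643823) = +1·(643823/21793) since 21793 mod 4 = 1, 643823 mod 4 = 3; sign now +1
(643823/21793) = (11826/21793)   [reduce mod 21793]
11826 = 2^1·5913; (2/21793) = +1 since 21793 mod 8 = 1, so (11826/21793) = (+1)^1·(5913/21793); sign now +1
reciprocity: (5913/21793) = +1·(21793/5913) since 5913 mod 4 = 1, 21793 mod 4 = 1; sign now +1
(21793/5913) = (4054/5913)   [reduce mod 5913]
4054 = 2^1·2027; (2/5913) = +1 since 5913 mod 8 = 1, so (4054/5913) = (+1)^1·(2027/5913); sign now +1
reciprocity: (2027/5913) = +1·(5913/2027) since 2027 mod 4 = 3, 5913 mod 4 = 1; sign now +1
(5913/2027) = (1859/2027)   [reduce mod 2027]
reciprocity: (1859/2027) = -1·(2027/1859) since 1859 mod 4 = 3, 2027 mod 4 = 3; sign now -1
(2027/1859) = (168/1859)   [reduce mod 1859]
168 = 2^3·21; (2/1859) = -1 since 1859 mod 8 = 3, so (168/1859) = (-1)^3·(21/1859); sign now +1
reciprocity: (21/1859) = +1·(1859/21) since 21 mod 4 = 1, 1859 mod 4 = 3; sign now +1
(1859/21) = (11/21)   [reduce mod 21]
reciprocity: (11/21) = +1·(21/11) since 11 mod 4 = 3, 21 mod 4 = 1; sign now +1
(21/11) = (10/11)   [reduce mod 11]
10 = 2^1·5; (2/11) = -1 since 11 mod 8 = 3, so (10/11) = (-1)^1·(5/11); sign now -1
reciprocity: (5/11) = +1·(11/5) since 5 mod 4 = 1, 11 mod 4 = 3; sign now -1
(11/5) = (1/5)   [reduce mod 5]
(1/5) = 1; final value = sign = -1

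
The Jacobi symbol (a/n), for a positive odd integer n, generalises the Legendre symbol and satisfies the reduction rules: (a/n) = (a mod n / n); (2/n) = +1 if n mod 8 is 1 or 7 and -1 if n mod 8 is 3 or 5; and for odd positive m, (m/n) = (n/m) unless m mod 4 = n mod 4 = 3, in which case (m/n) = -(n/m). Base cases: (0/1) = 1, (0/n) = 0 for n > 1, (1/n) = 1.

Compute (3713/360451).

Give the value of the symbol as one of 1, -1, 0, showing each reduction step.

reciprocity: (3713/360451) = +1·(360451/3713) since 3713 mod 4 = 1, 360451 mod 4 = 3; sign now +1
(360451/3713) = (290/3713)   [reduce mod 3713]
290 = 2^1·145; (2/3713) = +1 since 3713 mod 8 = 1, so (290/3713) = (+1)^1·(145/3713); sign now +1
reciprocity: (145/3713) = +1·(3713/145) since 145 mod 4 = 1, 3713 mod 4 = 1; sign now +1
(3713/145) = (88/145)   [reduce mod 145]
88 = 2^3·11; (2/145) = +1 since 145 mod 8 = 1, so (88/145) = (+1)^3·(11/145); sign now +1
reciprocity: (11/145) = +1·(145/11) since 11 mod 4 = 3, 145 mod 4 = 1; sign now +1
(145/11) = (2/11)   [reduce mod 11]
2 = 2^1·1; (2/11) = -1 since 11 mod 8 = 3, so (2/11) = (-1)^1·(1/11); sign now -1
(1/11) = 1; final value = sign = -1

-1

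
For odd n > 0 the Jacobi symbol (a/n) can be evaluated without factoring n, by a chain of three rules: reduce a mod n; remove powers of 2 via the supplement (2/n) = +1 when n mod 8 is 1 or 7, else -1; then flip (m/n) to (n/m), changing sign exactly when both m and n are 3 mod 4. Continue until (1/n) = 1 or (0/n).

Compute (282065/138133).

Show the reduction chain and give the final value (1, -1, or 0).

(282065/138133) = (5799/138133)   [reduce mod 138133]
reciprocity: (5799/138133) = +1·(138133/5799) since 5799 mod 4 = 3, 138133 mod 4 = 1; sign now +1
(138133/5799) = (4756/5799)   [reduce mod 5799]
4756 = 2^2·1189; (2/5799) = +1 since 5799 mod 8 = 7, so (4756/5799) = (+1)^2·(1189/5799); sign now +1
reciprocity: (1189/5799) = +1·(5799/1189) since 1189 mod 4 = 1, 5799 mod 4 = 3; sign now +1
(5799/1189) = (1043/1189)   [reduce mod 1189]
reciprocity: (1043/1189) = +1·(1189/1043) since 1043 mod 4 = 3, 1189 mod 4 = 1; sign now +1
(1189/1043) = (146/1043)   [reduce mod 1043]
146 = 2^1·73; (2/1043) = -1 since 1043 mod 8 = 3, so (146/1043) = (-1)^1·(73/1043); sign now -1
reciprocity: (73/1043) = +1·(1043/73) since 73 mod 4 = 1, 1043 mod 4 = 3; sign now -1
(1043/73) = (21/73)   [reduce mod 73]
reciprocity: (21/73) = +1·(73/21) since 21 mod 4 = 1, 73 mod 4 = 1; sign now -1
(73/21) = (10/21)   [reduce mod 21]
10 = 2^1·5; (2/21) = -1 since 21 mod 8 = 5, so (10/21) = (-1)^1·(5/21); sign now +1
reciprocity: (5/21) = +1·(21/5) since 5 mod 4 = 1, 21 mod 4 = 1; sign now +1
(21/5) = (1/5)   [reduce mod 5]
(1/5) = 1; final value = sign = +1

1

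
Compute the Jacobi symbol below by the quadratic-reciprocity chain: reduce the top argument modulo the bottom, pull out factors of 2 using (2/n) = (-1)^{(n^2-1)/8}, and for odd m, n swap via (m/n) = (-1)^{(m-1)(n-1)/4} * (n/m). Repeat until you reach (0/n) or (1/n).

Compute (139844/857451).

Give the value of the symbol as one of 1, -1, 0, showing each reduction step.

1

factor out 2^2: 139844 = 2^2·34961; with 857451 mod 8 = 3, (2/857451) = -1; sign now +1; continue with (34961/857451)
flip (34961/857451) -> (857451/34961): both odd, 34961 mod 4 = 1, 857451 mod 4 = 3, so the flip contributes +1; sign now +1
(857451/34961): 857451 mod 34961 = 18387, so (857451/34961) = (18387/34961)
flip (18387/34961) -> (34961/18387): both odd, 18387 mod 4 = 3, 34961 mod 4 = 1, so the flip contributes +1; sign now +1
(34961/18387): 34961 mod 18387 = 16574, so (34961/18387) = (16574/18387)
factor out 2^1: 16574 = 2^1·8287; with 18387 mod 8 = 3, (2/18387) = -1; sign now -1; continue with (8287/18387)
flip (8287/18387) -> (18387/8287): both odd, 8287 mod 4 = 3, 18387 mod 4 = 3, so the flip contributes -1; sign now +1
(18387/8287): 18387 mod 8287 = 1813, so (18387/8287) = (1813/8287)
flip (1813/8287) -> (8287/1813): both odd, 1813 mod 4 = 1, 8287 mod 4 = 3, so the flip contributes +1; sign now +1
(8287/1813): 8287 mod 1813 = 1035, so (8287/1813) = (1035/1813)
flip (1035/1813) -> (1813/1035): both odd, 1035 mod 4 = 3, 1813 mod 4 = 1, so the flip contributes +1; sign now +1
(1813/1035): 1813 mod 1035 = 778, so (1813/1035) = (778/1035)
factor out 2^1: 778 = 2^1·389; with 1035 mod 8 = 3, (2/1035) = -1; sign now -1; continue with (389/1035)
flip (389/1035) -> (1035/389): both odd, 389 mod 4 = 1, 1035 mod 4 = 3, so the flip contributes +1; sign now -1
(1035/389): 1035 mod 389 = 257, so (1035/389) = (257/389)
flip (257/389) -> (389/257): both odd, 257 mod 4 = 1, 389 mod 4 = 1, so the flip contributes +1; sign now -1
(389/257): 389 mod 257 = 132, so (389/257) = (132/257)
factor out 2^2: 132 = 2^2·33; with 257 mod 8 = 1, (2/257) = +1; sign now -1; continue with (33/257)
flip (33/257) -> (257/33): both odd, 33 mod 4 = 1, 257 mod 4 = 1, so the flip contributes +1; sign now -1
(257/33): 257 mod 33 = 26, so (257/33) = (26/33)
factor out 2^1: 26 = 2^1·13; with 33 mod 8 = 1, (2/33) = +1; sign now -1; continue with (13/33)
flip (13/33) -> (33/13): both odd, 13 mod 4 = 1, 33 mod 4 = 1, so the flip contributes +1; sign now -1
(33/13): 33 mod 13 = 7, so (33/13) = (7/13)
flip (7/13) -> (13/7): both odd, 7 mod 4 = 3, 13 mod 4 = 1, so the flip contributes +1; sign now -1
(13/7): 13 mod 7 = 6, so (13/7) = (6/7)
factor out 2^1: 6 = 2^1·3; with 7 mod 8 = 7, (2/7) = +1; sign now -1; continue with (3/7)
flip (3/7) -> (7/3): both odd, 3 mod 4 = 3, 7 mod 4 = 3, so the flip contributes -1; sign now +1
(7/3): 7 mod 3 = 1, so (7/3) = (1/3)
reached (1/3) = 1, so the symbol is +1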